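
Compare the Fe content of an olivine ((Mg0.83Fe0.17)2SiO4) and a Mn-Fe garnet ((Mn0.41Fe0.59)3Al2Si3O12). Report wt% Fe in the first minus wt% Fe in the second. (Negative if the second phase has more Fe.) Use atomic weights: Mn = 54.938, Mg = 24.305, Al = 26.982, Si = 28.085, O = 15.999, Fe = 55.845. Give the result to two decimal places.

-7.36 percentage points

M((Mg0.83Fe0.17)2SiO4) = 151.415 g/mol, so wt% Fe = 18.987/151.415 × 100 = 12.54%.
M((Mn0.41Fe0.59)3Al2Si3O12) = 496.626 g/mol, so wt% Fe = 98.846/496.626 × 100 = 19.90%.
12.54 − 19.90 = -7.36 pp.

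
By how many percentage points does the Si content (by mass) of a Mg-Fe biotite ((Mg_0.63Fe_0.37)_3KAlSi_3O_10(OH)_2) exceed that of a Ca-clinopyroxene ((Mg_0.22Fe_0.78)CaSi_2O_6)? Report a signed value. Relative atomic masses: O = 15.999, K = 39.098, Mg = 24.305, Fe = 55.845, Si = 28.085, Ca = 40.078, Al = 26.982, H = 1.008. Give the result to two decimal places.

Si in (Mg_0.63Fe_0.37)_3KAlSi_3O_10(OH)_2: molar mass 452.263 g/mol; 3×28.085 = 84.255 g → 18.63 wt%.
Si in (Mg_0.22Fe_0.78)CaSi_2O_6: molar mass 241.148 g/mol; 2×28.085 = 56.170 g → 23.29 wt%.
Difference = 18.63 − 23.29 = -4.66 percentage points.

-4.66 percentage points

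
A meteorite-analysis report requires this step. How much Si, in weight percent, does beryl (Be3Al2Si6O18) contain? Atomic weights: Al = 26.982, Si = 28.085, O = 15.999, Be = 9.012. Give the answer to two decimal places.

Molar mass of Be3Al2Si6O18: 3·9.012 + 2·26.982 + 6·28.085 + 18·15.999 = 537.492 g/mol.
Mass of Si per formula unit: 6 × 28.085 = 168.510 g.
Weight fraction Si = 168.510 / 537.492 = 0.3135.

31.35 weight percent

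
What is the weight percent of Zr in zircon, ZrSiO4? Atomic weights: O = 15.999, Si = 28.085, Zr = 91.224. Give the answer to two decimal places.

Formula mass = 1×91.224 + 1×28.085 + 4×15.999 = 183.305 g/mol, of which 91.224 g is Zr.
So Zr makes up 91.224/183.305 = 0.4977 of the mass, i.e. 49.77%.

49.77 mass %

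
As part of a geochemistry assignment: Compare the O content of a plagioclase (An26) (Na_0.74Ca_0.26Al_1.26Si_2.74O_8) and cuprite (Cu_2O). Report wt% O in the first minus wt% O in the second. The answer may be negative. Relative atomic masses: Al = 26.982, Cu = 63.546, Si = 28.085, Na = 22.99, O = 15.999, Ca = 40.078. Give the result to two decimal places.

M(Na_0.74Ca_0.26Al_1.26Si_2.74O_8) = 266.375 g/mol, so wt% O = 127.992/266.375 × 100 = 48.05%.
M(Cu_2O) = 143.091 g/mol, so wt% O = 15.999/143.091 × 100 = 11.18%.
48.05 − 11.18 = 36.87 pp.

36.87 percentage points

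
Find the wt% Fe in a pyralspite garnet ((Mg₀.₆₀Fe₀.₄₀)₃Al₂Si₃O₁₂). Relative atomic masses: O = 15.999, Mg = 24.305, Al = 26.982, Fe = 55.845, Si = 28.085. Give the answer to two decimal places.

Molar mass of (Mg₀.₆₀Fe₀.₄₀)₃Al₂Si₃O₁₂: 1.80·24.305 + 1.20·55.845 + 2·26.982 + 3·28.085 + 12·15.999 = 440.970 g/mol.
Mass of Fe per formula unit: 1.20 × 55.845 = 67.014 g.
Weight fraction Fe = 67.014 / 440.970 = 0.1520.

15.20 mass %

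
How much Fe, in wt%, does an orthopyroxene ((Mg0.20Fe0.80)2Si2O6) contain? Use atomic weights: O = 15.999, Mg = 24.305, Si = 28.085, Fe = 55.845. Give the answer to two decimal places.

M((Mg0.20Fe0.80)2Si2O6) = 251.238 g/mol.
Fe contributes 1.60 × 55.845 = 89.352 g per mole.
89.352/251.238 = 0.3556 → 35.56%.

35.56 wt%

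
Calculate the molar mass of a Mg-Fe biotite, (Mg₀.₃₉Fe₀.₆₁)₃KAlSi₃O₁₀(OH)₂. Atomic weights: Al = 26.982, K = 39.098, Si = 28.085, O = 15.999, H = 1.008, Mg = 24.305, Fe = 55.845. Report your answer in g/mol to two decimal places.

474.97 g/mol

M = 1.17·24.305 + 1.83·55.845 + 1·39.098 + 1·26.982 + 3·28.085 + 12·15.999 + 2·1.008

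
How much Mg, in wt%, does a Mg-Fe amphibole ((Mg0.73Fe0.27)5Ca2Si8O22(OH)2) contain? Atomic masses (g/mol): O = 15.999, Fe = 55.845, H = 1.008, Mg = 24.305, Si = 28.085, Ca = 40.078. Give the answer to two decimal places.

Molar mass of (Mg0.73Fe0.27)5Ca2Si8O22(OH)2: 3.65×24.305 + 1.35×55.845 + 2×40.078 + 8×28.085 + 24×15.999 + 2×1.008 = 854.932 g/mol.
Mass of Mg per formula unit: 3.65 × 24.305 = 88.713 g.
Weight fraction Mg = 88.713 / 854.932 = 0.1038.

10.38 wt%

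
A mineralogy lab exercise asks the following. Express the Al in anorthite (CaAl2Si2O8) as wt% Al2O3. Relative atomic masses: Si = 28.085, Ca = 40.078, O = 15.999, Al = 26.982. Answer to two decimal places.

Formula mass = 278.204 g/mol.
2 Al → 1.0000 mol Al2O3 per formula unit; M(Al2O3) = 101.961, so Al2O3 mass = 101.961 g.
101.961/278.204 × 100 = 36.65 wt%.

36.65 wt%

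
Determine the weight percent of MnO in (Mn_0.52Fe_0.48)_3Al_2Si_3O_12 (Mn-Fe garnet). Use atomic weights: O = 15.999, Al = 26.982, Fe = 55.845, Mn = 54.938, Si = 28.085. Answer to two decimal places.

22.30 wt%

M((Mn_0.52Fe_0.48)_3Al_2Si_3O_12) = 496.327 g/mol; M(MnO) = 70.937 g/mol.
Moles MnO per formula unit = 1.56 Mn ÷ 1 = 1.5600.
MnO fraction = (1.5600 × 70.937) / 496.327 = 110.662/496.327 = 0.2230.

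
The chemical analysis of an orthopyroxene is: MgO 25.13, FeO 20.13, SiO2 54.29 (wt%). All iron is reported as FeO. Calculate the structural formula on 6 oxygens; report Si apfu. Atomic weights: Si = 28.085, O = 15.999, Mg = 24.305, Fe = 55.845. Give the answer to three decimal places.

MgO: 25.13/40.304 = 0.62351 mol → 0.62351 mol Mg, 0.62351 mol O.
FeO: 20.13/71.844 = 0.28019 mol → 0.28019 mol Fe, 0.28019 mol O.
SiO2: 54.29/60.083 = 0.90358 mol → 0.90358 mol Si, 1.80716 mol O.
Total oxygen = 2.71086 mol. Normalization factor = 6/2.71086 = 2.21332.
Si per 6 O = 0.90358 × 2.21332 = 2.000.

2.000 Si apfu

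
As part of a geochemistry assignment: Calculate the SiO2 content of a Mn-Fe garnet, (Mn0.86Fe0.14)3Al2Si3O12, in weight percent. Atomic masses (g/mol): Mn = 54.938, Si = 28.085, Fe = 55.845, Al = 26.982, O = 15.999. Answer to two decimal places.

36.38 wt%

Formula mass = 495.402 g/mol.
3 Si → 3.0000 mol SiO2 per formula unit; M(SiO2) = 60.083, so SiO2 mass = 180.249 g.
180.249/495.402 × 100 = 36.38 wt%.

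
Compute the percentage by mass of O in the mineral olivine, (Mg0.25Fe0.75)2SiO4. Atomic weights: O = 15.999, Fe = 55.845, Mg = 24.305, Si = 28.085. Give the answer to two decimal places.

Formula mass = 0.50*24.305 + 1.50*55.845 + 1*28.085 + 4*15.999 = 188.001 g/mol, of which 63.996 g is O.
So O makes up 63.996/188.001 = 0.3404 of the mass, i.e. 34.04%.

34.04 weight percent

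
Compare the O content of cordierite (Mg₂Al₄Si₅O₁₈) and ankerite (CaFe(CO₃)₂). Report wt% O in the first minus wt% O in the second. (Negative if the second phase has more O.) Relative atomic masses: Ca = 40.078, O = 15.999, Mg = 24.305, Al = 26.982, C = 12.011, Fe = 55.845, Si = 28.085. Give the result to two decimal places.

First mineral: 287.982 g O in 584.945 g formula = 49.23 wt% O.
Second mineral: 95.994 g O in 215.939 g formula = 44.45 wt% O.
49.23% − 44.45% gives a difference of 4.78 percentage points.

4.78 percentage points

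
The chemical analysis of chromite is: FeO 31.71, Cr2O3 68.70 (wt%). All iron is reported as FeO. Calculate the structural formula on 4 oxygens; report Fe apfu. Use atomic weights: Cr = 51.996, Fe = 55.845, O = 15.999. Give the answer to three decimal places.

FeO: 31.71/71.844 = 0.44137 mol → 0.44137 mol Fe, 0.44137 mol O.
Cr2O3: 68.70/151.989 = 0.45201 mol → 0.90402 mol Cr, 1.35603 mol O.
Total oxygen = 1.79740 mol. Normalization factor = 4/1.79740 = 2.22544.
Fe per 4 O = 0.44137 × 2.22544 = 0.982.

0.982 Fe apfu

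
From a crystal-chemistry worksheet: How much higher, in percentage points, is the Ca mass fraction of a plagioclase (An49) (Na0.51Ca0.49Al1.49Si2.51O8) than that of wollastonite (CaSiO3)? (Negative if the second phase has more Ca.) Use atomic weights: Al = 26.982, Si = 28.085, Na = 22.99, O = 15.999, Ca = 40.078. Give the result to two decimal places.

-27.23 percentage points

M(Na0.51Ca0.49Al1.49Si2.51O8) = 270.052 g/mol, so wt% Ca = 19.638/270.052 × 100 = 7.27%.
M(CaSiO3) = 116.160 g/mol, so wt% Ca = 40.078/116.160 × 100 = 34.50%.
7.27 − 34.50 = -27.23 pp.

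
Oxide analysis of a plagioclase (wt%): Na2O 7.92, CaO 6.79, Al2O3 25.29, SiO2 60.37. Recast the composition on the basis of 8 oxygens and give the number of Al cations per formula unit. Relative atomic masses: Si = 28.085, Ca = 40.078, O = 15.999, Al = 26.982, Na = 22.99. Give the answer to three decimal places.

Na2O: 7.92/61.979 = 0.12779 mol → 0.25558 mol Na, 0.12779 mol O.
CaO: 6.79/56.077 = 0.12108 mol → 0.12108 mol Ca, 0.12108 mol O.
Al2O3: 25.29/101.961 = 0.24804 mol → 0.49608 mol Al, 0.74412 mol O.
SiO2: 60.37/60.083 = 1.00478 mol → 1.00478 mol Si, 2.00956 mol O.
Total oxygen = 3.00255 mol. Normalization factor = 8/3.00255 = 2.66440.
Al per 8 O = 0.49608 × 2.66440 = 1.322.

1.322 Al apfu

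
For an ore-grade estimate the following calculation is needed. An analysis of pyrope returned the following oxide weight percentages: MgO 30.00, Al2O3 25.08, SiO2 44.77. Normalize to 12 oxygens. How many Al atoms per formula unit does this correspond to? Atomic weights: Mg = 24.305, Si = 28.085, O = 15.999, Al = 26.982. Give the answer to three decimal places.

1.986 Al apfu

30.00 wt% MgO ÷ 40.304 g/mol = 0.74434 mol, giving 0.74434 Mg and 0.74434 O.
25.08 wt% Al2O3 ÷ 101.961 g/mol = 0.24598 mol, giving 0.49196 Al and 0.73794 O.
44.77 wt% SiO2 ÷ 60.083 g/mol = 0.74514 mol, giving 0.74514 Si and 1.49028 O.
Oxygen sums to 2.97256; scaling by 12/2.97256 = 4.03692 puts the formula on 12 O.
Al: 0.49196 × 4.03692 = 1.986 atoms per formula unit.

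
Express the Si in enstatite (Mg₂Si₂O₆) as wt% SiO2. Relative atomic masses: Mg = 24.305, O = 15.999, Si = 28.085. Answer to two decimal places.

M(Mg₂Si₂O₆) = 200.774 g/mol; M(SiO2) = 60.083 g/mol.
Moles SiO2 per formula unit = 2 Si ÷ 1 = 2.0000.
SiO2 fraction = (2.0000 × 60.083) / 200.774 = 120.166/200.774 = 0.5985.

59.85 wt%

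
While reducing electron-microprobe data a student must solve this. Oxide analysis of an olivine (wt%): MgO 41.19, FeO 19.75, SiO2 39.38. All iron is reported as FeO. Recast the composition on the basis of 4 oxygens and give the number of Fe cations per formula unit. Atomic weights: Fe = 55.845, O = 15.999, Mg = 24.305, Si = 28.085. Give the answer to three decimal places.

0.422 Fe apfu

MgO (M=40.304): mol = 1.02198; Mg = 1.02198, O = 1.02198.
FeO (M=71.844): mol = 0.27490; Fe = 0.27490, O = 0.27490.
SiO2 (M=60.083): mol = 0.65543; Si = 0.65543, O = 1.31086.
ΣO = 2.60774; factor = 4/ΣO = 1.53390.
Fe apfu = 0.27490 × 1.53390 = 0.422.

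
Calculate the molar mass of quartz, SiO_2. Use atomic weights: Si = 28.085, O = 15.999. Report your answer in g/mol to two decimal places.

60.08 g/mol

The formula mass is the sum 1·28.085 + 2·15.999.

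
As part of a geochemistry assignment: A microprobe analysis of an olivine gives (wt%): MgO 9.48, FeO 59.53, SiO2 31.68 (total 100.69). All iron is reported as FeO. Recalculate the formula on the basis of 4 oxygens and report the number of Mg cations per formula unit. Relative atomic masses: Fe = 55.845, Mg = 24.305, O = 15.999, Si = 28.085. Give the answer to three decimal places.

0.444 Mg apfu

MgO: 9.48/40.304 = 0.23521 mol → 0.23521 mol Mg, 0.23521 mol O.
FeO: 59.53/71.844 = 0.82860 mol → 0.82860 mol Fe, 0.82860 mol O.
SiO2: 31.68/60.083 = 0.52727 mol → 0.52727 mol Si, 1.05454 mol O.
Total oxygen = 2.11835 mol. Normalization factor = 4/2.11835 = 1.88826.
Mg per 4 O = 0.23521 × 1.88826 = 0.444.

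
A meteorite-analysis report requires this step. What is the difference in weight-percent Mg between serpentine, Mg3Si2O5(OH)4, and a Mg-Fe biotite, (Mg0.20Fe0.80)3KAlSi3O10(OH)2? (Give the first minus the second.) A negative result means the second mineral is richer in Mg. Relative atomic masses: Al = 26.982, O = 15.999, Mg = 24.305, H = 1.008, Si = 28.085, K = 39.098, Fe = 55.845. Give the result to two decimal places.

23.35 percentage points

First mineral: 72.915 g Mg in 277.108 g formula = 26.31 wt% Mg.
Second mineral: 14.583 g Mg in 492.950 g formula = 2.96 wt% Mg.
26.31% − 2.96% gives a difference of 23.35 percentage points.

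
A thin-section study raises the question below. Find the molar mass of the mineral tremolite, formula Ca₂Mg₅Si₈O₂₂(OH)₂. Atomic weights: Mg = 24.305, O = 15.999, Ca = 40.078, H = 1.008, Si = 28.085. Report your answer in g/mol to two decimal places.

812.35 g/mol

The formula mass is the sum 2*40.078 + 5*24.305 + 8*28.085 + 24*15.999 + 2*1.008.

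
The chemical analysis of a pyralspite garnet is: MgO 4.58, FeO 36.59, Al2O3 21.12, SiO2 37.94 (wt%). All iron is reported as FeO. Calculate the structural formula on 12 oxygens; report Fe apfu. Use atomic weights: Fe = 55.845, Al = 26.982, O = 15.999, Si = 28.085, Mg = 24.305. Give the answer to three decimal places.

2.438 Fe apfu

MgO (M=40.304): mol = 0.11364; Mg = 0.11364, O = 0.11364.
FeO (M=71.844): mol = 0.50930; Fe = 0.50930, O = 0.50930.
Al2O3 (M=101.961): mol = 0.20714; Al = 0.41428, O = 0.62142.
SiO2 (M=60.083): mol = 0.63146; Si = 0.63146, O = 1.26292.
ΣO = 2.50728; factor = 12/ΣO = 4.78606.
Fe apfu = 0.50930 × 4.78606 = 2.438.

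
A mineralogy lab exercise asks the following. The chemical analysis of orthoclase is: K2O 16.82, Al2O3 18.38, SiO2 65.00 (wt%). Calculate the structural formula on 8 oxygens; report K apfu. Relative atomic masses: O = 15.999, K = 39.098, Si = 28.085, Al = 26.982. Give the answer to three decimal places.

0.991 K apfu

16.82 wt% K2O ÷ 94.195 g/mol = 0.17857 mol, giving 0.35714 K and 0.17857 O.
18.38 wt% Al2O3 ÷ 101.961 g/mol = 0.18027 mol, giving 0.36054 Al and 0.54081 O.
65.00 wt% SiO2 ÷ 60.083 g/mol = 1.08184 mol, giving 1.08184 Si and 2.16368 O.
Oxygen sums to 2.88306; scaling by 8/2.88306 = 2.77483 puts the formula on 8 O.
K: 0.35714 × 2.77483 = 0.991 atoms per formula unit.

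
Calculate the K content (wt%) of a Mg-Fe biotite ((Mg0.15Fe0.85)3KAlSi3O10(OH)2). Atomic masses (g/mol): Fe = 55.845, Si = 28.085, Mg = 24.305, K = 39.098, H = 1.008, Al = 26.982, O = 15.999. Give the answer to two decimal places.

7.86 wt%

Formula mass = 0.45×24.305 + 2.55×55.845 + 1×39.098 + 1×26.982 + 3×28.085 + 12×15.999 + 2×1.008 = 497.681 g/mol, of which 39.098 g is K.
So K makes up 39.098/497.681 = 0.0786 of the mass, i.e. 7.86%.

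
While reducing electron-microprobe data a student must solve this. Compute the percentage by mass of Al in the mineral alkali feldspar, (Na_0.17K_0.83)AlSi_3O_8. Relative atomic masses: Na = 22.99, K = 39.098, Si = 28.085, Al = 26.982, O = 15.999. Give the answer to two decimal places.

9.79 mass %

M((Na_0.17K_0.83)AlSi_3O_8) = 275.589 g/mol.
Al contributes 1 × 26.982 = 26.982 g per mole.
26.982/275.589 = 0.0979 → 9.79%.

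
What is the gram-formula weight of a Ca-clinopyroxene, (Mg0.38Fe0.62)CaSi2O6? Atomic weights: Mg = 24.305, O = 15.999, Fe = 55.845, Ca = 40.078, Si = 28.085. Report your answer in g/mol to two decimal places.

M = 0.38·24.305 + 0.62·55.845 + 1·40.078 + 2·28.085 + 6·15.999

236.10 g/mol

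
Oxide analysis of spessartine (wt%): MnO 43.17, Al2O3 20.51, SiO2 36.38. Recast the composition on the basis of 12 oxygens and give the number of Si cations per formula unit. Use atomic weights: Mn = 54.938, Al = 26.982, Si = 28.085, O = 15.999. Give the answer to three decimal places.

43.17 wt% MnO ÷ 70.937 g/mol = 0.60857 mol, giving 0.60857 Mn and 0.60857 O.
20.51 wt% Al2O3 ÷ 101.961 g/mol = 0.20116 mol, giving 0.40232 Al and 0.60348 O.
36.38 wt% SiO2 ÷ 60.083 g/mol = 0.60550 mol, giving 0.60550 Si and 1.21100 O.
Oxygen sums to 2.42305; scaling by 12/2.42305 = 4.95244 puts the formula on 12 O.
Si: 0.60550 × 4.95244 = 2.999 atoms per formula unit.

2.999 Si apfu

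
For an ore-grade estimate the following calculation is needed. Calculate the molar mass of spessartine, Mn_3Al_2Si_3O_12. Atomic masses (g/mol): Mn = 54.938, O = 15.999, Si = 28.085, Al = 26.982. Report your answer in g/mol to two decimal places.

M = 3·54.938 + 2·26.982 + 3·28.085 + 12·15.999

495.02 g/mol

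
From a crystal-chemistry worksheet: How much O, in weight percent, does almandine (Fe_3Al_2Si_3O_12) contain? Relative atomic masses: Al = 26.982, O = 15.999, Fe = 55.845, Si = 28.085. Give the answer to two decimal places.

Molar mass of Fe_3Al_2Si_3O_12: 3*55.845 + 2*26.982 + 3*28.085 + 12*15.999 = 497.742 g/mol.
Mass of O per formula unit: 12 × 15.999 = 191.988 g.
Weight fraction O = 191.988 / 497.742 = 0.3857.

38.57 weight percent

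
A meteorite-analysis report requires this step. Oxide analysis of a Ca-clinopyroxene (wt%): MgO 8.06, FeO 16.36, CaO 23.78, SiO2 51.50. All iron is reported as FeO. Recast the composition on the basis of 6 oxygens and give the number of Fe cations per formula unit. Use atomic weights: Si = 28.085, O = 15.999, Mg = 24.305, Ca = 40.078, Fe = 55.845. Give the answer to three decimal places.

0.532 Fe apfu

MgO (M=40.304): mol = 0.19998; Mg = 0.19998, O = 0.19998.
FeO (M=71.844): mol = 0.22772; Fe = 0.22772, O = 0.22772.
CaO (M=56.077): mol = 0.42406; Ca = 0.42406, O = 0.42406.
SiO2 (M=60.083): mol = 0.85715; Si = 0.85715, O = 1.71430.
ΣO = 2.56606; factor = 6/ΣO = 2.33822.
Fe apfu = 0.22772 × 2.33822 = 0.532.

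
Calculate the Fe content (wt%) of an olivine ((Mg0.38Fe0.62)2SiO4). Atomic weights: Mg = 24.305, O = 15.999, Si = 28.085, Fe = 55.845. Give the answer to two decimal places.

Formula mass = 0.76·24.305 + 1.24·55.845 + 1·28.085 + 4·15.999 = 179.801 g/mol, of which 69.248 g is Fe.
So Fe makes up 69.248/179.801 = 0.3851 of the mass, i.e. 38.51%.

38.51 wt%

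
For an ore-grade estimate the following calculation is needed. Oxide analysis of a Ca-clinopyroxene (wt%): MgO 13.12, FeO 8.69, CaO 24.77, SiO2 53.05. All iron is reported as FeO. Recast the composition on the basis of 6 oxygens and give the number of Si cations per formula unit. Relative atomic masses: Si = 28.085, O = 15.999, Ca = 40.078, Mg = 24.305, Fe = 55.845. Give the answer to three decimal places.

MgO (M=40.304): mol = 0.32553; Mg = 0.32553, O = 0.32553.
FeO (M=71.844): mol = 0.12096; Fe = 0.12096, O = 0.12096.
CaO (M=56.077): mol = 0.44171; Ca = 0.44171, O = 0.44171.
SiO2 (M=60.083): mol = 0.88295; Si = 0.88295, O = 1.76590.
ΣO = 2.65410; factor = 6/ΣO = 2.26065.
Si apfu = 0.88295 × 2.26065 = 1.996.

1.996 Si apfu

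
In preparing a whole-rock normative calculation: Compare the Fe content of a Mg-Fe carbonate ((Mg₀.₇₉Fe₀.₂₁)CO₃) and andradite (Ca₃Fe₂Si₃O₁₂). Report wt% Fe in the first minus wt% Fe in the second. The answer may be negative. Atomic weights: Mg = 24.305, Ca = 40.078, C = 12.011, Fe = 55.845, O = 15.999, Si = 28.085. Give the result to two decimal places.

Fe in (Mg₀.₇₉Fe₀.₂₁)CO₃: molar mass 90.936 g/mol; 0.21×55.845 = 11.727 g → 12.90 wt%.
Fe in Ca₃Fe₂Si₃O₁₂: molar mass 508.167 g/mol; 2×55.845 = 111.690 g → 21.98 wt%.
Difference = 12.90 − 21.98 = -9.08 percentage points.

-9.08 percentage points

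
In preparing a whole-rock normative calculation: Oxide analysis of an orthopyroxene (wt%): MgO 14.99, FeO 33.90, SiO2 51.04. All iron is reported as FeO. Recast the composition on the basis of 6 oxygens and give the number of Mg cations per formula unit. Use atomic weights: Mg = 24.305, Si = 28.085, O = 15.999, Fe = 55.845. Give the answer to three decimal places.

0.878 Mg apfu

MgO: 14.99/40.304 = 0.37192 mol → 0.37192 mol Mg, 0.37192 mol O.
FeO: 33.90/71.844 = 0.47186 mol → 0.47186 mol Fe, 0.47186 mol O.
SiO2: 51.04/60.083 = 0.84949 mol → 0.84949 mol Si, 1.69898 mol O.
Total oxygen = 2.54276 mol. Normalization factor = 6/2.54276 = 2.35964.
Mg per 6 O = 0.37192 × 2.35964 = 0.878.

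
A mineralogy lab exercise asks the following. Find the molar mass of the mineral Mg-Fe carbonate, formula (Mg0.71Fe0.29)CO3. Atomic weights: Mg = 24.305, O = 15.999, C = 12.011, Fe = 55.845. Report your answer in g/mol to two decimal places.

93.46 g/mol

The formula mass is the sum 0.71×24.305 + 0.29×55.845 + 1×12.011 + 3×15.999.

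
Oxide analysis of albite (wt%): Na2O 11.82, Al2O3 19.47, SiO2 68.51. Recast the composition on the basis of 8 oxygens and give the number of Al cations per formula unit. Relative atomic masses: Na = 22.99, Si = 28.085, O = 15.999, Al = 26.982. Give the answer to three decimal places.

1.004 Al apfu

Na2O (M=61.979): mol = 0.19071; Na = 0.38142, O = 0.19071.
Al2O3 (M=101.961): mol = 0.19096; Al = 0.38192, O = 0.57288.
SiO2 (M=60.083): mol = 1.14026; Si = 1.14026, O = 2.28052.
ΣO = 3.04411; factor = 8/ΣO = 2.62803.
Al apfu = 0.38192 × 2.62803 = 1.004.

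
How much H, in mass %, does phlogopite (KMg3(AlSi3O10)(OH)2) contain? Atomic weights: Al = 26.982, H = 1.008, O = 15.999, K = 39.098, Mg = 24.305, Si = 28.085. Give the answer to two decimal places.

M(KMg3(AlSi3O10)(OH)2) = 417.254 g/mol.
H contributes 2 × 1.008 = 2.016 g per mole.
2.016/417.254 = 0.0048 → 0.48%.

0.48 mass %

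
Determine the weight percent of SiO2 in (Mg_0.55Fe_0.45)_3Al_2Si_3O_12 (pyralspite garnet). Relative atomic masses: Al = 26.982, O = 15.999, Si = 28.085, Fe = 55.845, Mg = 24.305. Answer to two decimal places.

Molar mass of (Mg_0.55Fe_0.45)_3Al_2Si_3O_12 = 1.65·24.305 + 1.35·55.845 + 2·26.982 + 3·28.085 + 12·15.999 = 445.701 g/mol.
Each formula unit contains 3 Si, equivalent to 3/1 = 3.0000 mol SiO2.
M(SiO2) = 1×28.085 + 2×15.999 = 60.083 g/mol.
Mass of SiO2 per formula unit = 3.0000 × 60.083 = 180.249 g.
SiO2 wt% = 180.249 / 445.701 × 100 = 40.44%.

40.44 wt%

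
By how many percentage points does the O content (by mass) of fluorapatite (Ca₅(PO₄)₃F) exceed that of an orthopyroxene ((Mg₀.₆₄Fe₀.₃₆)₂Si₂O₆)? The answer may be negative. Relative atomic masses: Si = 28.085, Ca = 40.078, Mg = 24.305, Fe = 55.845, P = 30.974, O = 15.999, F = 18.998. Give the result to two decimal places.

-4.88 percentage points

O in Ca₅(PO₄)₃F: molar mass 504.298 g/mol; 12×15.999 = 191.988 g → 38.07 wt%.
O in (Mg₀.₆₄Fe₀.₃₆)₂Si₂O₆: molar mass 223.483 g/mol; 6×15.999 = 95.994 g → 42.95 wt%.
Difference = 38.07 − 42.95 = -4.88 percentage points.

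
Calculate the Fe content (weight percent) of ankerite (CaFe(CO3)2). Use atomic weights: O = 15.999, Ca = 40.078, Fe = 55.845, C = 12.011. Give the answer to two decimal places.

Molar mass of CaFe(CO3)2: 1·40.078 + 1·55.845 + 2·12.011 + 6·15.999 = 215.939 g/mol.
Mass of Fe per formula unit: 1 × 55.845 = 55.845 g.
Weight fraction Fe = 55.845 / 215.939 = 0.2586.

25.86 weight percent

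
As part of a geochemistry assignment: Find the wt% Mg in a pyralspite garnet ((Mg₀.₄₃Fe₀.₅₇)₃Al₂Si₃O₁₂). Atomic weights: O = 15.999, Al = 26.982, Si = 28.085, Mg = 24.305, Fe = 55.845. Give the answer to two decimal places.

Formula mass = 1.29·24.305 + 1.71·55.845 + 2·26.982 + 3·28.085 + 12·15.999 = 457.055 g/mol, of which 31.353 g is Mg.
So Mg makes up 31.353/457.055 = 0.0686 of the mass, i.e. 6.86%.

6.86 wt%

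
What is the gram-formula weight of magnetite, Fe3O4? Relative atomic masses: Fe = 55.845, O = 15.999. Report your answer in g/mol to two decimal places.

The formula mass is the sum 3·55.845 + 4·15.999.

231.53 g/mol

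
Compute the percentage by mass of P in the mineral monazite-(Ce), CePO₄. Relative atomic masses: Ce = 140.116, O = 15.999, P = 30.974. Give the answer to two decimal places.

13.18 weight percent

Formula mass = 1·140.116 + 1·30.974 + 4·15.999 = 235.086 g/mol, of which 30.974 g is P.
So P makes up 30.974/235.086 = 0.1318 of the mass, i.e. 13.18%.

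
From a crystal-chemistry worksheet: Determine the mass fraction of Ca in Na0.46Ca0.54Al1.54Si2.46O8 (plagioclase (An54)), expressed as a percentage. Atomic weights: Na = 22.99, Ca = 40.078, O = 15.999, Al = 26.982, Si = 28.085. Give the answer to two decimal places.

7.99 mass %

M(Na0.46Ca0.54Al1.54Si2.46O8) = 270.851 g/mol.
Ca contributes 0.54 × 40.078 = 21.642 g per mole.
21.642/270.851 = 0.0799 → 7.99%.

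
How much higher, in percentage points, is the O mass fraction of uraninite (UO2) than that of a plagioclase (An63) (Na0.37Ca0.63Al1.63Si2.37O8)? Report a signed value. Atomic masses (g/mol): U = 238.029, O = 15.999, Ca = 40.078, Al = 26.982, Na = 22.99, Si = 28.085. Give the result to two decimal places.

O in UO2: molar mass 270.027 g/mol; 2×15.999 = 31.998 g → 11.85 wt%.
O in Na0.37Ca0.63Al1.63Si2.37O8: molar mass 272.290 g/mol; 8×15.999 = 127.992 g → 47.01 wt%.
Difference = 11.85 − 47.01 = -35.16 percentage points.

-35.16 percentage points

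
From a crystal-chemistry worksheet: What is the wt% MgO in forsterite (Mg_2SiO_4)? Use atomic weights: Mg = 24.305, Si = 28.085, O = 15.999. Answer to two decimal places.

57.29 wt%

Molar mass of Mg_2SiO_4 = 2*24.305 + 1*28.085 + 4*15.999 = 140.691 g/mol.
Each formula unit contains 2 Mg, equivalent to 2/1 = 2.0000 mol MgO.
M(MgO) = 1×24.305 + 1×15.999 = 40.304 g/mol.
Mass of MgO per formula unit = 2.0000 × 40.304 = 80.608 g.
MgO wt% = 80.608 / 140.691 × 100 = 57.29%.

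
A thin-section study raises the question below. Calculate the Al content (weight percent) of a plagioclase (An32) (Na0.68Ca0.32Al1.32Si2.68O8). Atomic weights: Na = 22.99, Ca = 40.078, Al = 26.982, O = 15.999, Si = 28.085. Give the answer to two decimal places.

M(Na0.68Ca0.32Al1.32Si2.68O8) = 267.334 g/mol.
Al contributes 1.32 × 26.982 = 35.616 g per mole.
35.616/267.334 = 0.1332 → 13.32%.

13.32 weight percent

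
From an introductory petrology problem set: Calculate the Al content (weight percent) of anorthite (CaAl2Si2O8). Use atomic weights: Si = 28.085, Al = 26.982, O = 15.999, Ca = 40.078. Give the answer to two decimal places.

19.40 weight percent

Molar mass of CaAl2Si2O8: 1·40.078 + 2·26.982 + 2·28.085 + 8·15.999 = 278.204 g/mol.
Mass of Al per formula unit: 2 × 26.982 = 53.964 g.
Weight fraction Al = 53.964 / 278.204 = 0.1940.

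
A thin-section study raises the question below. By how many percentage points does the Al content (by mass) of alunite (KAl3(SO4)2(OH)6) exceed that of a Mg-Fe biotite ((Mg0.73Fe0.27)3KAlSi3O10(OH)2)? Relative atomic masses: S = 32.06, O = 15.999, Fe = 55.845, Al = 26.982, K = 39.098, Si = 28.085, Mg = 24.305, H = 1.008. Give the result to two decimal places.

13.45 percentage points

First mineral: 80.946 g Al in 414.198 g formula = 19.54 wt% Al.
Second mineral: 26.982 g Al in 442.801 g formula = 6.09 wt% Al.
19.54% − 6.09% gives a difference of 13.45 percentage points.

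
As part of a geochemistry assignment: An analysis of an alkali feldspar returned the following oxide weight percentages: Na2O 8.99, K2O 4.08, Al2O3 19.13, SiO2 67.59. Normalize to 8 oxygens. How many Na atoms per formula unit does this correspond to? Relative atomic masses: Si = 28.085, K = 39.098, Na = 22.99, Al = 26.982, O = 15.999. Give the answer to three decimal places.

Na2O (M=61.979): mol = 0.14505; Na = 0.29010, O = 0.14505.
K2O (M=94.195): mol = 0.04331; K = 0.08662, O = 0.04331.
Al2O3 (M=101.961): mol = 0.18762; Al = 0.37524, O = 0.56286.
SiO2 (M=60.083): mol = 1.12494; Si = 1.12494, O = 2.24988.
ΣO = 3.00110; factor = 8/ΣO = 2.66569.
Na apfu = 0.29010 × 2.66569 = 0.773.

0.773 Na apfu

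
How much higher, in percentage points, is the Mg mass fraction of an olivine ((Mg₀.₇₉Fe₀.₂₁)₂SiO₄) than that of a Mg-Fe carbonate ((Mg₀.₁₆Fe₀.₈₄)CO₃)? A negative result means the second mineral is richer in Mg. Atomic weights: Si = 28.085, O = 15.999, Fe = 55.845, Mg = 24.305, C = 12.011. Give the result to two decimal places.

21.44 percentage points

Mg in (Mg₀.₇₉Fe₀.₂₁)₂SiO₄: molar mass 153.938 g/mol; 1.58×24.305 = 38.402 g → 24.95 wt%.
Mg in (Mg₀.₁₆Fe₀.₈₄)CO₃: molar mass 110.807 g/mol; 0.16×24.305 = 3.889 g → 3.51 wt%.
Difference = 24.95 − 3.51 = 21.44 percentage points.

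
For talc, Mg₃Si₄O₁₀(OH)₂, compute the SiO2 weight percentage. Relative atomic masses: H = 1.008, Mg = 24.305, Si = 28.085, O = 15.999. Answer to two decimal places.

63.37 wt%

Formula mass = 379.259 g/mol.
4 Si → 4.0000 mol SiO2 per formula unit; M(SiO2) = 60.083, so SiO2 mass = 240.332 g.
240.332/379.259 × 100 = 63.37 wt%.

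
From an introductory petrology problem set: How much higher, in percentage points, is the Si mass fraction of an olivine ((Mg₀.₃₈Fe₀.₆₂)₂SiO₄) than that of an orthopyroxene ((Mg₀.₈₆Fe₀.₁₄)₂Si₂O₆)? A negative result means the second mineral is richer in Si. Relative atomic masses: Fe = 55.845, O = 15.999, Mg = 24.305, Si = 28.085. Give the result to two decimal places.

-11.18 percentage points

M((Mg₀.₃₈Fe₀.₆₂)₂SiO₄) = 179.801 g/mol, so wt% Si = 28.085/179.801 × 100 = 15.62%.
M((Mg₀.₈₆Fe₀.₁₄)₂Si₂O₆) = 209.605 g/mol, so wt% Si = 56.170/209.605 × 100 = 26.80%.
15.62 − 26.80 = -11.18 pp.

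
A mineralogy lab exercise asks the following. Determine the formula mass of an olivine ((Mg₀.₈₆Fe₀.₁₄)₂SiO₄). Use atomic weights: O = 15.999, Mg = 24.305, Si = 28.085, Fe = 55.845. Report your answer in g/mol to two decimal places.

149.52 g/mol

The formula mass is the sum 1.72*24.305 + 0.28*55.845 + 1*28.085 + 4*15.999.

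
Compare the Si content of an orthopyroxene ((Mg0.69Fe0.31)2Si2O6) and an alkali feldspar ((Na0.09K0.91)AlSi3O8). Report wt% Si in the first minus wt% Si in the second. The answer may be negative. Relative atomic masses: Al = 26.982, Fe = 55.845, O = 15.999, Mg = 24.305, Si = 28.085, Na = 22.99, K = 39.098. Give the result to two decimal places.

-4.94 percentage points

First mineral: 56.170 g Si in 220.329 g formula = 25.49 wt% Si.
Second mineral: 84.255 g Si in 276.877 g formula = 30.43 wt% Si.
25.49% − 30.43% gives a difference of -4.94 percentage points.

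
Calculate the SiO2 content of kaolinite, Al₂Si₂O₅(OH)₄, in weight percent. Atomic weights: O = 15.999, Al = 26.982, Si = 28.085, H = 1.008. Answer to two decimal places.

46.55 wt%

Formula mass = 258.157 g/mol.
2 Si → 2.0000 mol SiO2 per formula unit; M(SiO2) = 60.083, so SiO2 mass = 120.166 g.
120.166/258.157 × 100 = 46.55 wt%.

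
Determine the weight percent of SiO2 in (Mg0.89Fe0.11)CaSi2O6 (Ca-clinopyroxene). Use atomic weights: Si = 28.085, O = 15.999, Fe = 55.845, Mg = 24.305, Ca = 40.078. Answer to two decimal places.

54.62 wt%

Formula mass = 220.016 g/mol.
2 Si → 2.0000 mol SiO2 per formula unit; M(SiO2) = 60.083, so SiO2 mass = 120.166 g.
120.166/220.016 × 100 = 54.62 wt%.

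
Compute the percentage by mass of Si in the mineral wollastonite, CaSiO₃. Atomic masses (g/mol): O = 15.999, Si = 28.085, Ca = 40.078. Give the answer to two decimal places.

24.18 wt%

Molar mass of CaSiO₃: 1*40.078 + 1*28.085 + 3*15.999 = 116.160 g/mol.
Mass of Si per formula unit: 1 × 28.085 = 28.085 g.
Weight fraction Si = 28.085 / 116.160 = 0.2418.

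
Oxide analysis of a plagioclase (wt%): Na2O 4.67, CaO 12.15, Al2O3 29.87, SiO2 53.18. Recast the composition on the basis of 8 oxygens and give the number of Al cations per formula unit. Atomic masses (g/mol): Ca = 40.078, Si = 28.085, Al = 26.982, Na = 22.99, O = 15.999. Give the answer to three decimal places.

1.594 Al apfu

Na2O: 4.67/61.979 = 0.07535 mol → 0.15070 mol Na, 0.07535 mol O.
CaO: 12.15/56.077 = 0.21667 mol → 0.21667 mol Ca, 0.21667 mol O.
Al2O3: 29.87/101.961 = 0.29296 mol → 0.58592 mol Al, 0.87888 mol O.
SiO2: 53.18/60.083 = 0.88511 mol → 0.88511 mol Si, 1.77022 mol O.
Total oxygen = 2.94112 mol. Normalization factor = 8/2.94112 = 2.72005.
Al per 8 O = 0.58592 × 2.72005 = 1.594.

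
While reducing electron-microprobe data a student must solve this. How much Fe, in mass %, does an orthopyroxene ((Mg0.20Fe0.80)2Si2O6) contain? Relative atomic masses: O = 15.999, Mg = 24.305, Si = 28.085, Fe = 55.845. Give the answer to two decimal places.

Molar mass of (Mg0.20Fe0.80)2Si2O6: 0.40·24.305 + 1.60·55.845 + 2·28.085 + 6·15.999 = 251.238 g/mol.
Mass of Fe per formula unit: 1.60 × 55.845 = 89.352 g.
Weight fraction Fe = 89.352 / 251.238 = 0.3556.

35.56 mass %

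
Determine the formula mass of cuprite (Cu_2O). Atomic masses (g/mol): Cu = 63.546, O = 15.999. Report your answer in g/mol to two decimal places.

143.09 g/mol

M = 2×63.546 + 1×15.999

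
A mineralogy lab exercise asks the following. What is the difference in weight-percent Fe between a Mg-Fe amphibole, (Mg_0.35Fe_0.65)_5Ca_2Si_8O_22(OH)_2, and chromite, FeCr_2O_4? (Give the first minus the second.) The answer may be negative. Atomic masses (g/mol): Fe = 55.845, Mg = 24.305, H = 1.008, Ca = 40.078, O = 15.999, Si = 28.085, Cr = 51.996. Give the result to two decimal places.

Fe in (Mg_0.35Fe_0.65)_5Ca_2Si_8O_22(OH)_2: molar mass 914.858 g/mol; 3.25×55.845 = 181.496 g → 19.84 wt%.
Fe in FeCr_2O_4: molar mass 223.833 g/mol; 1×55.845 = 55.845 g → 24.95 wt%.
Difference = 19.84 − 24.95 = -5.11 percentage points.

-5.11 percentage points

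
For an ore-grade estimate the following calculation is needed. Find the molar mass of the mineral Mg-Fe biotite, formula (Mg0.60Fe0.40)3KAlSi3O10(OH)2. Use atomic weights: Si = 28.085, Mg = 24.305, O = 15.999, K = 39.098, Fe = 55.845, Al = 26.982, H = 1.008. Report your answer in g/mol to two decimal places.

The formula mass is the sum 1.80*24.305 + 1.20*55.845 + 1*39.098 + 1*26.982 + 3*28.085 + 12*15.999 + 2*1.008.

455.10 g/mol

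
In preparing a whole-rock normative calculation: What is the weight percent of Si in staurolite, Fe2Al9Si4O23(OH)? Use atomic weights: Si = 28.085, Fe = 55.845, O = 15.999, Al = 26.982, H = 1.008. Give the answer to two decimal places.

Formula mass = 2×55.845 + 9×26.982 + 4×28.085 + 24×15.999 + 1×1.008 = 851.852 g/mol, of which 112.340 g is Si.
So Si makes up 112.340/851.852 = 0.1319 of the mass, i.e. 13.19%.

13.19 wt%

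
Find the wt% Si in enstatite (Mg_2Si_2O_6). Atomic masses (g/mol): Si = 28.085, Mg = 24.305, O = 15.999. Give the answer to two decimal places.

27.98 mass %

Molar mass of Mg_2Si_2O_6: 2*24.305 + 2*28.085 + 6*15.999 = 200.774 g/mol.
Mass of Si per formula unit: 2 × 28.085 = 56.170 g.
Weight fraction Si = 56.170 / 200.774 = 0.2798.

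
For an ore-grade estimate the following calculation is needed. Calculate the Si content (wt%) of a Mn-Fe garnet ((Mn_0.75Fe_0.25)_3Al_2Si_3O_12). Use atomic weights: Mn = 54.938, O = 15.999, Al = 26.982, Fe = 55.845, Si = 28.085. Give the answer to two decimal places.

17.00 wt%

Formula mass = 2.25·54.938 + 0.75·55.845 + 2·26.982 + 3·28.085 + 12·15.999 = 495.701 g/mol, of which 84.255 g is Si.
So Si makes up 84.255/495.701 = 0.1700 of the mass, i.e. 17.00%.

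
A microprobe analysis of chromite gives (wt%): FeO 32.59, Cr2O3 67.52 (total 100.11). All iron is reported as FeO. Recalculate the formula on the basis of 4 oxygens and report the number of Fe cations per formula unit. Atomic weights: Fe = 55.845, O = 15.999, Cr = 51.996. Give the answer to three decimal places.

1.016 Fe apfu

FeO: 32.59/71.844 = 0.45362 mol → 0.45362 mol Fe, 0.45362 mol O.
Cr2O3: 67.52/151.989 = 0.44424 mol → 0.88848 mol Cr, 1.33272 mol O.
Total oxygen = 1.78634 mol. Normalization factor = 4/1.78634 = 2.23922.
Fe per 4 O = 0.45362 × 2.23922 = 1.016.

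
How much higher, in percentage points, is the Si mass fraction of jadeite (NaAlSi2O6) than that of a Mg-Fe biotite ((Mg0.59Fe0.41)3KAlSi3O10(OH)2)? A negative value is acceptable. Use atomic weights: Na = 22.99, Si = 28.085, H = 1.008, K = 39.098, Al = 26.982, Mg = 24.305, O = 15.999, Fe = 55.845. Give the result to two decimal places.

M(NaAlSi2O6) = 202.136 g/mol, so wt% Si = 56.170/202.136 × 100 = 27.79%.
M((Mg0.59Fe0.41)3KAlSi3O10(OH)2) = 456.048 g/mol, so wt% Si = 84.255/456.048 × 100 = 18.48%.
27.79 − 18.48 = 9.31 pp.

9.31 percentage points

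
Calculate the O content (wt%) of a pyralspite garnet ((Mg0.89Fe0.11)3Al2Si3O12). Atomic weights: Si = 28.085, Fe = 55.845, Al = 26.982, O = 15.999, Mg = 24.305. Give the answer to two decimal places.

Molar mass of (Mg0.89Fe0.11)3Al2Si3O12: 2.67*24.305 + 0.33*55.845 + 2*26.982 + 3*28.085 + 12*15.999 = 413.530 g/mol.
Mass of O per formula unit: 12 × 15.999 = 191.988 g.
Weight fraction O = 191.988 / 413.530 = 0.4643.

46.43 wt%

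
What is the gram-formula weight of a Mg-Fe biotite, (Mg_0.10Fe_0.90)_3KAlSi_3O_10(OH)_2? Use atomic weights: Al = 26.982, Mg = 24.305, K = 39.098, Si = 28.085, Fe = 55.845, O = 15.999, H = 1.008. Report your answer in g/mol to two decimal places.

M = 0.30×24.305 + 2.70×55.845 + 1×39.098 + 1×26.982 + 3×28.085 + 12×15.999 + 2×1.008

502.41 g/mol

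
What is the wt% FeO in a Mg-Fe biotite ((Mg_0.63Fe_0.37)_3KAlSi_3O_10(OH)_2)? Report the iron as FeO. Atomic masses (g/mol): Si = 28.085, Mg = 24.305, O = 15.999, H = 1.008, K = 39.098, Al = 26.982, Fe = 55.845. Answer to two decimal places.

Formula mass = 452.263 g/mol.
1.11 Fe → 1.1100 mol FeO per formula unit; M(FeO) = 71.844, so FeO mass = 79.747 g.
79.747/452.263 × 100 = 17.63 wt%.

17.63 wt%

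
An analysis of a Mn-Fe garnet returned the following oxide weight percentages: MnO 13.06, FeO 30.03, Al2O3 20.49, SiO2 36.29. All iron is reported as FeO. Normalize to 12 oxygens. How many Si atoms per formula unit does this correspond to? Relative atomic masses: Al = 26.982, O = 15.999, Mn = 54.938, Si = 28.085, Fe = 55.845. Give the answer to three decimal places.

MnO (M=70.937): mol = 0.18411; Mn = 0.18411, O = 0.18411.
FeO (M=71.844): mol = 0.41799; Fe = 0.41799, O = 0.41799.
Al2O3 (M=101.961): mol = 0.20096; Al = 0.40192, O = 0.60288.
SiO2 (M=60.083): mol = 0.60400; Si = 0.60400, O = 1.20800.
ΣO = 2.41298; factor = 12/ΣO = 4.97310.
Si apfu = 0.60400 × 4.97310 = 3.004.

3.004 Si apfu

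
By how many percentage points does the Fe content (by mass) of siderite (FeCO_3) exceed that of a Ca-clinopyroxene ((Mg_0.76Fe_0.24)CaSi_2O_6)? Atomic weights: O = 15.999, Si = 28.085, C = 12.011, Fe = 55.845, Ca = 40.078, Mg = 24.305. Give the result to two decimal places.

First mineral: 55.845 g Fe in 115.853 g formula = 48.20 wt% Fe.
Second mineral: 13.403 g Fe in 224.117 g formula = 5.98 wt% Fe.
48.20% − 5.98% gives a difference of 42.22 percentage points.

42.22 percentage points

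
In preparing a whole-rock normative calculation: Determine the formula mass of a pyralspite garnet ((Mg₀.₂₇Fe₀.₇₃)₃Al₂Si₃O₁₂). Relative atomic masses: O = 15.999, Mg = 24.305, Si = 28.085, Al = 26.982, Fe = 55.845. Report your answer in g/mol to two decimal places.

472.19 g/mol

M = 0.81·24.305 + 2.19·55.845 + 2·26.982 + 3·28.085 + 12·15.999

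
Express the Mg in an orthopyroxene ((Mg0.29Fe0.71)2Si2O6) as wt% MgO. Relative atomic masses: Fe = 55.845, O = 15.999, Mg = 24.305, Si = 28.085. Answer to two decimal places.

Molar mass of (Mg0.29Fe0.71)2Si2O6 = 0.58·24.305 + 1.42·55.845 + 2·28.085 + 6·15.999 = 245.561 g/mol.
Each formula unit contains 0.58 Mg, equivalent to 0.58/1 = 0.5800 mol MgO.
M(MgO) = 1×24.305 + 1×15.999 = 40.304 g/mol.
Mass of MgO per formula unit = 0.5800 × 40.304 = 23.376 g.
MgO wt% = 23.376 / 245.561 × 100 = 9.52%.

9.52 wt%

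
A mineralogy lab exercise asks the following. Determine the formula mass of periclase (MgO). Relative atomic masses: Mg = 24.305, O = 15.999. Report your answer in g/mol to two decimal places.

40.30 g/mol

M = 1×24.305 + 1×15.999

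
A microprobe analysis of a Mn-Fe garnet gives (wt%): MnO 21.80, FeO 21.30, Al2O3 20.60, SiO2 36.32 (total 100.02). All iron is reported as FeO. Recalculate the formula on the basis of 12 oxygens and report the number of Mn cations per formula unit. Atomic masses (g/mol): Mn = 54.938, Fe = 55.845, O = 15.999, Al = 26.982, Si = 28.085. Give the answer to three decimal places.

1.525 Mn apfu

MnO (M=70.937): mol = 0.30731; Mn = 0.30731, O = 0.30731.
FeO (M=71.844): mol = 0.29648; Fe = 0.29648, O = 0.29648.
Al2O3 (M=101.961): mol = 0.20204; Al = 0.40408, O = 0.60612.
SiO2 (M=60.083): mol = 0.60450; Si = 0.60450, O = 1.20900.
ΣO = 2.41891; factor = 12/ΣO = 4.96091.
Mn apfu = 0.30731 × 4.96091 = 1.525.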